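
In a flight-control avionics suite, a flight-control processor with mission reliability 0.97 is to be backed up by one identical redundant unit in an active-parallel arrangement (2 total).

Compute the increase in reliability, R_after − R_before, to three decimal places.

0.029

R_before = 0.97
R_after = 1 − (1 − 0.97)^2 = 0.999
ΔR = 0.999 − 0.97 = 0.029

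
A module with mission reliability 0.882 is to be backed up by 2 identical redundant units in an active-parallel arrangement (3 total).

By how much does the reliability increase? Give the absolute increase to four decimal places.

R_before = 0.882
R_after = 1 − (1 − 0.882)^3 = 0.9984
ΔR = 0.9984 − 0.882 = 0.1164

0.1164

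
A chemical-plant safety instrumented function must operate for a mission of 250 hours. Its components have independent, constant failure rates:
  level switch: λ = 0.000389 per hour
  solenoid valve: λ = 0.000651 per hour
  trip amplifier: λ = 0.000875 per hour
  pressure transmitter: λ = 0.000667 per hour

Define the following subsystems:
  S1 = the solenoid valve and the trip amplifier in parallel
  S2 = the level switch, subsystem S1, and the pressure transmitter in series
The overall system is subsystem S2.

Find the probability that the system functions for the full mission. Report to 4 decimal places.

R(level switch) = exp(−0.000389 × 250) = 0.907329
R(solenoid valve) = exp(−0.000651 × 250) = 0.849804
R(trip amplifier) = exp(−0.000875 × 250) = 0.803523
R(pressure transmitter) = exp(−0.000667 × 250) = 0.846411
Parallel (solenoid valve and trip amplifier): 1 − (1 − 0.849804)(1 − 0.803523) = 0.970490
Series (level switch, [0.970490], and pressure transmitter): 0.907329 × 0.970490 × 0.846411 = 0.7453

0.7453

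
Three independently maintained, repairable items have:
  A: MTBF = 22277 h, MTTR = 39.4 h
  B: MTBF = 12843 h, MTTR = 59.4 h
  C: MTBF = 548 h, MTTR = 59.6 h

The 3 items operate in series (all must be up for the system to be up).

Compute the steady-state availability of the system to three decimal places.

A(A) = MTBF/(MTBF+MTTR) = 22277/(22277+39.4) = 0.998234
A(B) = MTBF/(MTBF+MTTR) = 12843/(12843+59.4) = 0.995396
A(C) = MTBF/(MTBF+MTTR) = 548/(548+59.6) = 0.901909
Series availability: 0.998234 × 0.995396 × 0.901909 = 0.896

0.896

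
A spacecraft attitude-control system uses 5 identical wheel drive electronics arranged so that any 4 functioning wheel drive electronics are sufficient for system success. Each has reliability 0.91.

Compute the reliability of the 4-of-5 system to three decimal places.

0.933

R = Σ_{i=4}^{5} C(5,i) p^i (1−p)^{5−i} with p = 0.91
C(5,4)·0.91^4·0.09^1 = 0.30859
C(5,5)·0.91^5·0.09^0 = 0.62403
Sum = 0.933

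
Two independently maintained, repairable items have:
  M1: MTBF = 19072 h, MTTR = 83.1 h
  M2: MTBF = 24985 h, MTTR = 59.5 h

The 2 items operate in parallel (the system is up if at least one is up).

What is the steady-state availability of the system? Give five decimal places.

0.99999

A(M1) = MTBF/(MTBF+MTTR) = 19072/(19072+83.1) = 0.995662
A(M2) = MTBF/(MTBF+MTTR) = 24985/(24985+59.5) = 0.997624
Parallel availability: 1 − (1 − 0.995662)(1 − 0.997624) = 0.99999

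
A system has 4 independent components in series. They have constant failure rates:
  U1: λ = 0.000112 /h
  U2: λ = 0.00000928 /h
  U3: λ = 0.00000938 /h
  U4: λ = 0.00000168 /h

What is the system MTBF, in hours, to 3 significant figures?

7560

Series of exponential components: λ_sys = Σ λ_i
λ_sys = 0.000112 + 0.00000928 + 0.00000938 + 0.00000168 = 1.3234e-04 /h
MTBF = 1 / λ_sys = 7560 h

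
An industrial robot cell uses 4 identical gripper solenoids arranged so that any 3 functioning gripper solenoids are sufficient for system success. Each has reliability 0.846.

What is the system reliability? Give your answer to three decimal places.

0.885

R = Σ_{i=3}^{4} C(4,i) p^i (1−p)^{4−i} with p = 0.846
C(4,3)·0.846^3·0.154^1 = 0.37299
C(4,4)·0.846^4·0.154^0 = 0.51225
Sum = 0.885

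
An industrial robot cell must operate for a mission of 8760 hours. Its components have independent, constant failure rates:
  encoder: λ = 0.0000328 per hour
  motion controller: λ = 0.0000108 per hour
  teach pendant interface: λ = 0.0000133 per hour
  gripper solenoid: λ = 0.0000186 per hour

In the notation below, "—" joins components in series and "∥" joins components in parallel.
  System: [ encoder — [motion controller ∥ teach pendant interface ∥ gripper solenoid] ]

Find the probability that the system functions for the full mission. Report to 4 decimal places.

R(encoder) = exp(−0.0000328 × 8760) = 0.750266
R(motion controller) = exp(−0.0000108 × 8760) = 0.909729
R(teach pendant interface) = exp(−0.0000133 × 8760) = 0.890023
R(gripper solenoid) = exp(−0.0000186 × 8760) = 0.849646
Parallel (motion controller, teach pendant interface, and gripper solenoid): 1 − (1 − 0.909729)(1 − 0.890023)(1 − 0.849646) = 0.998507
Series (encoder and [0.998507]): 0.750266 × 0.998507 = 0.7491

0.7491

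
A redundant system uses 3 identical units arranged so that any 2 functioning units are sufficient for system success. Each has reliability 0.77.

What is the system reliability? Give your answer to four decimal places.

0.8656

R = Σ_{i=2}^{3} C(3,i) p^i (1−p)^{3−i} with p = 0.77
C(3,2)·0.77^2·0.23^1 = 0.409101
C(3,3)·0.77^3·0.23^0 = 0.456533
Sum = 0.8656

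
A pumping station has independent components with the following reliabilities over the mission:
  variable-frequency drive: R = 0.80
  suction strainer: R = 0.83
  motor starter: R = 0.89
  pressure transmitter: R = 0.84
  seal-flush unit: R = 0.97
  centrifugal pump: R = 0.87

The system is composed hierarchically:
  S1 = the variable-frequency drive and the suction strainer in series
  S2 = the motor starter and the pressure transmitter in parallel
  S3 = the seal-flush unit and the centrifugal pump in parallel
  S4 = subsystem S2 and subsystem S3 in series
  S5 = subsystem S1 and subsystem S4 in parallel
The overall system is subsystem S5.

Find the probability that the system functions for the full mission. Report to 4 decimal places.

0.9928

Series (variable-frequency drive and suction strainer): 0.800000 × 0.830000 = 0.664000
Parallel (motor starter and pressure transmitter): 1 − (1 − 0.890000)(1 − 0.840000) = 0.982400
Parallel (seal-flush unit and centrifugal pump): 1 − (1 − 0.970000)(1 − 0.870000) = 0.996100
Series ([0.982400] and [0.996100]): 0.982400 × 0.996100 = 0.978569
Parallel ([0.664000] and [0.978569]): 1 − (1 − 0.664000)(1 − 0.978569) = 0.9928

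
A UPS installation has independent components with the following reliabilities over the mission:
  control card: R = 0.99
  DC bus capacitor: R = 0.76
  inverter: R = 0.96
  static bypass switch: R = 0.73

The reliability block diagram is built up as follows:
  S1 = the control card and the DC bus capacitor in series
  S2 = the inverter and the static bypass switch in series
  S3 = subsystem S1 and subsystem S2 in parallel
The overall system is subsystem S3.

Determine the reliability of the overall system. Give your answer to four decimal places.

Series (control card and DC bus capacitor): 0.990000 × 0.760000 = 0.752400
Series (inverter and static bypass switch): 0.960000 × 0.730000 = 0.700800
Parallel ([0.752400] and [0.700800]): 1 − (1 − 0.752400)(1 − 0.700800) = 0.9259

0.9259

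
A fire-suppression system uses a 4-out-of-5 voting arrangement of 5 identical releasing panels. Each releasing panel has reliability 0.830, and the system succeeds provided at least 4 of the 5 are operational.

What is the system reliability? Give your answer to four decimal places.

R = Σ_{i=4}^{5} C(5,i) p^i (1−p)^{5−i} with p = 0.830
C(5,4)·0.830^4·0.170^1 = 0.403396
C(5,5)·0.830^5·0.170^0 = 0.393904
Sum = 0.7973

0.7973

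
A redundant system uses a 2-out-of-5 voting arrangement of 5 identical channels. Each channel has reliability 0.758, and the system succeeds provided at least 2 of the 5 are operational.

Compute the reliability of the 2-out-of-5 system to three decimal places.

0.986

R = Σ_{i=2}^{5} C(5,i) p^i (1−p)^{5−i} with p = 0.758
C(5,2)·0.758^2·0.242^3 = 0.08143
C(5,3)·0.758^3·0.242^2 = 0.25506
C(5,4)·0.758^4·0.242^1 = 0.39945
C(5,5)·0.758^5·0.242^0 = 0.25023
Sum = 0.986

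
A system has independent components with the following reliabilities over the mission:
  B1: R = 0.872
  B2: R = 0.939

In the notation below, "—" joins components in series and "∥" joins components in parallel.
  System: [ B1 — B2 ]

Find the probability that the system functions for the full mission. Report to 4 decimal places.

0.8188

Series (B1 and B2): 0.872000 × 0.939000 = 0.8188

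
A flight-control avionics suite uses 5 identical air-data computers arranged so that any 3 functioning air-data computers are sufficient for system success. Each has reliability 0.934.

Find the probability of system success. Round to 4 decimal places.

R = Σ_{i=3}^{5} C(5,i) p^i (1−p)^{5−i} with p = 0.934
C(5,3)·0.934^3·0.066^2 = 0.035492
C(5,4)·0.934^4·0.066^1 = 0.251132
C(5,5)·0.934^5·0.066^0 = 0.710779
Sum = 0.9974

0.9974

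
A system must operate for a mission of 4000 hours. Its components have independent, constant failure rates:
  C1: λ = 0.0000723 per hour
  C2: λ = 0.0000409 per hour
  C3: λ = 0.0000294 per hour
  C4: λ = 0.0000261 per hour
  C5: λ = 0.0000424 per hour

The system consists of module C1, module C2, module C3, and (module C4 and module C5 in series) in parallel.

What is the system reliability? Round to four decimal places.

0.9990

R(C1) = exp(−0.0000723 × 4000) = 0.748862
R(C2) = exp(−0.0000409 × 4000) = 0.849082
R(C3) = exp(−0.0000294 × 4000) = 0.889052
R(C4) = exp(−0.0000261 × 4000) = 0.900865
R(C5) = exp(−0.0000424 × 4000) = 0.844002
Series (C4 and C5): 0.900865 × 0.844002 = 0.760332
Parallel (C1, C2, C3, and [0.760332]): 1 − (1 − 0.748862)(1 − 0.849082)(1 − 0.889052)(1 − 0.760332) = 0.9990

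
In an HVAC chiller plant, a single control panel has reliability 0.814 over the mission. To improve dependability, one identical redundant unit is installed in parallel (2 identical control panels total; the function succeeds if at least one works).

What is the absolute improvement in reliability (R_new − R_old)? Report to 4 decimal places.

0.1514

R_before = 0.814
R_after = 1 − (1 − 0.814)^2 = 0.9654
ΔR = 0.9654 − 0.814 = 0.1514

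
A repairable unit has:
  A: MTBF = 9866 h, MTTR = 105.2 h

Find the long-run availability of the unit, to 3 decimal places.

0.989

A(A) = MTBF/(MTBF+MTTR) = 9866/(9866+105.2) = 0.989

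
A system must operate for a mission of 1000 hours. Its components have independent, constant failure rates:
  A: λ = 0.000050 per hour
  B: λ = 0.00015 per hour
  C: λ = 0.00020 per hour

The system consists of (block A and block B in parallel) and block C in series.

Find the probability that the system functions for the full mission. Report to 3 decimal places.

R(A) = exp(−0.000050 × 1000) = 0.95123
R(B) = exp(−0.00015 × 1000) = 0.86071
R(C) = exp(−0.00020 × 1000) = 0.81873
Parallel (A and B): 1 − (1 − 0.95123)(1 − 0.86071) = 0.99321
Series ([0.99321] and C): 0.99321 × 0.81873 = 0.813

0.813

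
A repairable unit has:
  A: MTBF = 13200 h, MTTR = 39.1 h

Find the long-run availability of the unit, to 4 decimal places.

A(A) = MTBF/(MTBF+MTTR) = 13200/(13200+39.1) = 0.9970

0.9970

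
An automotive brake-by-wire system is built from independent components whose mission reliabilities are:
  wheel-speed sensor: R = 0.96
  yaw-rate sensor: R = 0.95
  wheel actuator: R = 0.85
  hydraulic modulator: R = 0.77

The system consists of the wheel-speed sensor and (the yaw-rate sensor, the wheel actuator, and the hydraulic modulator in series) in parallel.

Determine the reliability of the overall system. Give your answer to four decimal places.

Series (yaw-rate sensor, wheel actuator, and hydraulic modulator): 0.950000 × 0.850000 × 0.770000 = 0.621775
Parallel (wheel-speed sensor and [0.621775]): 1 − (1 − 0.960000)(1 − 0.621775) = 0.9849

0.9849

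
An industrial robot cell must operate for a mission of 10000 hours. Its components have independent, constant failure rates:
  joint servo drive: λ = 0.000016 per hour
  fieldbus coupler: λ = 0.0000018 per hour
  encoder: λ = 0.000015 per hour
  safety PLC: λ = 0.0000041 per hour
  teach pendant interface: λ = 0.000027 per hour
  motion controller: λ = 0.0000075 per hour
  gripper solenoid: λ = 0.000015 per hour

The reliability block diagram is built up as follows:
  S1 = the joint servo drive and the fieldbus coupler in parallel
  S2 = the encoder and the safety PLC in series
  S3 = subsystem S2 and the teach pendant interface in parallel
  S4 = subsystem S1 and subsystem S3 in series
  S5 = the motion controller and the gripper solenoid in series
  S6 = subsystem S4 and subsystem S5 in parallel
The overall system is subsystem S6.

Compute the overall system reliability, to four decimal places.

R(joint servo drive) = exp(−0.000016 × 10000) = 0.852144
R(fieldbus coupler) = exp(−0.0000018 × 10000) = 0.982161
R(encoder) = exp(−0.000015 × 10000) = 0.860708
R(safety PLC) = exp(−0.0000041 × 10000) = 0.959829
R(teach pendant interface) = exp(−0.000027 × 10000) = 0.763379
R(motion controller) = exp(−0.0000075 × 10000) = 0.927743
R(gripper solenoid) = exp(−0.000015 × 10000) = 0.860708
Parallel (joint servo drive and fieldbus coupler): 1 − (1 − 0.852144)(1 − 0.982161) = 0.997362
Series (encoder and safety PLC): 0.860708 × 0.959829 = 0.826132
Parallel ([0.826132] and teach pendant interface): 1 − (1 − 0.826132)(1 − 0.763379) = 0.958859
Series ([0.997362] and [0.958859]): 0.997362 × 0.958859 = 0.956330
Series (motion controller and gripper solenoid): 0.927743 × 0.860708 = 0.798516
Parallel ([0.956330] and [0.798516]): 1 − (1 − 0.956330)(1 − 0.798516) = 0.9912

0.9912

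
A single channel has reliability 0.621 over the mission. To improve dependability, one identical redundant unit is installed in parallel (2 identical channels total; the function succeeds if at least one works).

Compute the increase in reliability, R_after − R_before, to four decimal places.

R_before = 0.621
R_after = 1 − (1 − 0.621)^2 = 0.8564
ΔR = 0.8564 − 0.621 = 0.2354

0.2354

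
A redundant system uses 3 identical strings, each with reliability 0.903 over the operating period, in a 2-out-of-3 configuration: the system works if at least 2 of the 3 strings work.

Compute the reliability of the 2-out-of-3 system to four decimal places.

0.9736

R = Σ_{i=2}^{3} C(3,i) p^i (1−p)^{3−i} with p = 0.903
C(3,2)·0.903^2·0.097^1 = 0.237284
C(3,3)·0.903^3·0.097^0 = 0.736314
Sum = 0.9736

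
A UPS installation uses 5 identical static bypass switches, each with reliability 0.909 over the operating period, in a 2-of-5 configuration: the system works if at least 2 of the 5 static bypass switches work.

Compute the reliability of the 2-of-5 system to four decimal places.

R = Σ_{i=2}^{5} C(5,i) p^i (1−p)^{5−i} with p = 0.909
C(5,2)·0.909^2·0.091^3 = 0.006227
C(5,3)·0.909^3·0.091^2 = 0.062198
C(5,4)·0.909^4·0.091^1 = 0.310647
C(5,5)·0.909^5·0.091^0 = 0.620611
Sum = 0.9997

0.9997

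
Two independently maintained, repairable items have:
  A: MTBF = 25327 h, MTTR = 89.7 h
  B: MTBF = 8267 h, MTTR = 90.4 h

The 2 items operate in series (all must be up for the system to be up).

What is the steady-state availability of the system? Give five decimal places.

A(A) = MTBF/(MTBF+MTTR) = 25327/(25327+89.7) = 0.996471
A(B) = MTBF/(MTBF+MTTR) = 8267/(8267+90.4) = 0.989183
Series availability: 0.996471 × 0.989183 = 0.98569

0.98569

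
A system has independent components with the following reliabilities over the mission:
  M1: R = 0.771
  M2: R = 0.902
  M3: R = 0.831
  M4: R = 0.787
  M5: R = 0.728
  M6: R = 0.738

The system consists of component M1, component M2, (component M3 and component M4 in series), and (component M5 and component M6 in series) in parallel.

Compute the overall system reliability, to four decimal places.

0.9964

Series (M3 and M4): 0.831000 × 0.787000 = 0.653997
Series (M5 and M6): 0.728000 × 0.738000 = 0.537264
Parallel (M1, M2, [0.653997], and [0.537264]): 1 − (1 − 0.771000)(1 − 0.902000)(1 − 0.653997)(1 − 0.537264) = 0.9964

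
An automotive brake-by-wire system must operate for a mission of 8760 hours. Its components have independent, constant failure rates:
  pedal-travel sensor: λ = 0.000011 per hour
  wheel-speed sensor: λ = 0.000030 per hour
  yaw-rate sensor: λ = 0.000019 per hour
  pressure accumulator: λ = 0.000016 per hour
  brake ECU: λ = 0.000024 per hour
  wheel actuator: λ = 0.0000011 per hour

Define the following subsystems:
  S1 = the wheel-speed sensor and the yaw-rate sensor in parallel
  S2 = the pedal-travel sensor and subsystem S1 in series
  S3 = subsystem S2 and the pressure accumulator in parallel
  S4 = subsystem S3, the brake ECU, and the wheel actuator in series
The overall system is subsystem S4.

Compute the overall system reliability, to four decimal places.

0.7896

R(pedal-travel sensor) = exp(−0.000011 × 8760) = 0.908137
R(wheel-speed sensor) = exp(−0.000030 × 8760) = 0.768896
R(yaw-rate sensor) = exp(−0.000019 × 8760) = 0.846674
R(pressure accumulator) = exp(−0.000016 × 8760) = 0.869219
R(brake ECU) = exp(−0.000024 × 8760) = 0.810390
R(wheel actuator) = exp(−0.0000011 × 8760) = 0.990410
Parallel (wheel-speed sensor and yaw-rate sensor): 1 − (1 − 0.768896)(1 − 0.846674) = 0.964566
Series (pedal-travel sensor and [0.964566]): 0.908137 × 0.964566 = 0.875958
Parallel ([0.875958] and pressure accumulator): 1 − (1 − 0.875958)(1 − 0.869219) = 0.983778
Series ([0.983778], brake ECU, and wheel actuator): 0.983778 × 0.810390 × 0.990410 = 0.7896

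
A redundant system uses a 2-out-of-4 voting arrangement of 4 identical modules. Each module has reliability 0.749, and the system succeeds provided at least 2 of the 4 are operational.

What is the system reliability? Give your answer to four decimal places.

R = Σ_{i=2}^{4} C(4,i) p^i (1−p)^{4−i} with p = 0.749
C(4,2)·0.749^2·0.251^2 = 0.212062
C(4,3)·0.749^3·0.251^1 = 0.421871
C(4,4)·0.749^4·0.251^0 = 0.314722
Sum = 0.9487

0.9487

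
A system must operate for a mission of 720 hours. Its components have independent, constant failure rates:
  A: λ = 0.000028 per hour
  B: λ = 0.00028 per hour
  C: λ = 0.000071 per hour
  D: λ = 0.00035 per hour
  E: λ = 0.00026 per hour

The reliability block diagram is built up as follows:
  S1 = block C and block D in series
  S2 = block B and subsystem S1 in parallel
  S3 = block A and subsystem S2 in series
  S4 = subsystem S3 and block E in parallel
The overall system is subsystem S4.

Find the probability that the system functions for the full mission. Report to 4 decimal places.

0.9886

R(A) = exp(−0.000028 × 720) = 0.980042
R(B) = exp(−0.00028 × 720) = 0.817422
R(C) = exp(−0.000071 × 720) = 0.950165
R(D) = exp(−0.00035 × 720) = 0.777245
R(E) = exp(−0.00026 × 720) = 0.829278
Series (C and D): 0.950165 × 0.777245 = 0.738511
Parallel (B and [0.738511]): 1 − (1 − 0.817422)(1 − 0.738511) = 0.952258
Series (A and [0.952258]): 0.980042 × 0.952258 = 0.933253
Parallel ([0.933253] and E): 1 − (1 − 0.933253)(1 − 0.829278) = 0.9886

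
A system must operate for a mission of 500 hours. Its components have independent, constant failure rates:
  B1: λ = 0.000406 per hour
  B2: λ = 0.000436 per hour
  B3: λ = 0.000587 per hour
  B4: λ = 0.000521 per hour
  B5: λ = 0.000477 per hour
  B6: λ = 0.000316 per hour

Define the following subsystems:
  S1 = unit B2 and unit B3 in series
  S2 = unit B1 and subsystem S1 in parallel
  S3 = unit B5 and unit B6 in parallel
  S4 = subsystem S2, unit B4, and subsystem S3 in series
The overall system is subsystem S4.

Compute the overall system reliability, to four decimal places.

R(B1) = exp(−0.000406 × 500) = 0.816278
R(B2) = exp(−0.000436 × 500) = 0.804125
R(B3) = exp(−0.000587 × 500) = 0.745649
R(B4) = exp(−0.000521 × 500) = 0.770666
R(B5) = exp(−0.000477 × 500) = 0.787809
R(B6) = exp(−0.000316 × 500) = 0.853850
Series (B2 and B3): 0.804125 × 0.745649 = 0.599595
Parallel (B1 and [0.599595]): 1 − (1 − 0.816278)(1 − 0.599595) = 0.926437
Parallel (B5 and B6): 1 − (1 − 0.787809)(1 − 0.853850) = 0.968988
Series ([0.926437], B4, and [0.968988]): 0.926437 × 0.770666 × 0.968988 = 0.6918

0.6918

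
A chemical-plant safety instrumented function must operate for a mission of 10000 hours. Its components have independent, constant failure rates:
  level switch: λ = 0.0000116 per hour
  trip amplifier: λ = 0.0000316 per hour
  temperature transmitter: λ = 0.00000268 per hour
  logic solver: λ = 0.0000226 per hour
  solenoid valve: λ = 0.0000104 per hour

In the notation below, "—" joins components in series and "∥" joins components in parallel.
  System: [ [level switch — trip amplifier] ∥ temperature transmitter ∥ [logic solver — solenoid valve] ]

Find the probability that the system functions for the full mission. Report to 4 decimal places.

R(level switch) = exp(−0.0000116 × 10000) = 0.890475
R(trip amplifier) = exp(−0.0000316 × 10000) = 0.729059
R(temperature transmitter) = exp(−0.00000268 × 10000) = 0.973556
R(logic solver) = exp(−0.0000226 × 10000) = 0.797718
R(solenoid valve) = exp(−0.0000104 × 10000) = 0.901225
Series (level switch and trip amplifier): 0.890475 × 0.729059 = 0.649209
Series (logic solver and solenoid valve): 0.797718 × 0.901225 = 0.718923
Parallel ([0.649209], temperature transmitter, and [0.718923]): 1 − (1 − 0.649209)(1 − 0.973556)(1 − 0.718923) = 0.9974

0.9974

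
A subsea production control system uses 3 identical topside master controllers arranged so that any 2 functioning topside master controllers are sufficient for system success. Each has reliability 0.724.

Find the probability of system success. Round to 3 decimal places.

R = Σ_{i=2}^{3} C(3,i) p^i (1−p)^{3−i} with p = 0.724
C(3,2)·0.724^2·0.276^1 = 0.43402
C(3,3)·0.724^3·0.276^0 = 0.37950
Sum = 0.814

0.814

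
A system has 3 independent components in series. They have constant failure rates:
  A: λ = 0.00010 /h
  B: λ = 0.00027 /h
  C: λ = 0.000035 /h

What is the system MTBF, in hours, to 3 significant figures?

Series of exponential components: λ_sys = Σ λ_i
λ_sys = 0.00010 + 0.00027 + 0.000035 = 4.0500e-04 /h
MTBF = 1 / λ_sys = 2470 h

2470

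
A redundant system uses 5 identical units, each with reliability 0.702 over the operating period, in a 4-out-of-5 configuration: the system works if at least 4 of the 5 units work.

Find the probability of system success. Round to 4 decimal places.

0.5323

R = Σ_{i=4}^{5} C(5,i) p^i (1−p)^{5−i} with p = 0.702
C(5,4)·0.702^4·0.298^1 = 0.361855
C(5,5)·0.702^5·0.298^0 = 0.170485
Sum = 0.5323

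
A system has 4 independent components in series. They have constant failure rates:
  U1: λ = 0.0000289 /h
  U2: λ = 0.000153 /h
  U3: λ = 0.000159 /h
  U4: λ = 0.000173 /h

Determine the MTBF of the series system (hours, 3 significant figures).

Series of exponential components: λ_sys = Σ λ_i
λ_sys = 0.0000289 + 0.000153 + 0.000159 + 0.000173 = 5.1390e-04 /h
MTBF = 1 / λ_sys = 1950 h

1950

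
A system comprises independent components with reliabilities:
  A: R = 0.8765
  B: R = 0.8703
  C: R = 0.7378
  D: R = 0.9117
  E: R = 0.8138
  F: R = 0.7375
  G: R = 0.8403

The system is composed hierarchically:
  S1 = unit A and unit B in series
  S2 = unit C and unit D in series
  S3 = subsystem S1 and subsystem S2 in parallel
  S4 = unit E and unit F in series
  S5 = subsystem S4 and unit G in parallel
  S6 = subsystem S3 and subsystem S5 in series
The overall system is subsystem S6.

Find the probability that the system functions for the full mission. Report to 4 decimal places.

Series (A and B): 0.876500 × 0.870300 = 0.762818
Series (C and D): 0.737800 × 0.911700 = 0.672652
Parallel ([0.762818] and [0.672652]): 1 − (1 − 0.762818)(1 − 0.672652) = 0.922359
Series (E and F): 0.813800 × 0.737500 = 0.600178
Parallel ([0.600178] and G): 1 − (1 − 0.600178)(1 − 0.840300) = 0.936148
Series ([0.922359] and [0.936148]): 0.922359 × 0.936148 = 0.8635

0.8635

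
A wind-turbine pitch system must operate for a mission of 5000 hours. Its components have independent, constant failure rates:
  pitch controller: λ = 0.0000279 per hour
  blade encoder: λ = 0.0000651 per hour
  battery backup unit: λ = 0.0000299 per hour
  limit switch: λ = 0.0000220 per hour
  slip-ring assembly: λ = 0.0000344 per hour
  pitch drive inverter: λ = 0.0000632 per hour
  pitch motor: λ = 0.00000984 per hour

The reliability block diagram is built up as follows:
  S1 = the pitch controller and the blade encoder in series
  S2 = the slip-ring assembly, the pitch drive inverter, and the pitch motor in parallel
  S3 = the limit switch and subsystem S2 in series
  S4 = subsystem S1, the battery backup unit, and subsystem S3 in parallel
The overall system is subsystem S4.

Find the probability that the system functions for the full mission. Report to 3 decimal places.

R(pitch controller) = exp(−0.0000279 × 5000) = 0.86979
R(blade encoder) = exp(−0.0000651 × 5000) = 0.72217
R(battery backup unit) = exp(−0.0000299 × 5000) = 0.86114
R(limit switch) = exp(−0.0000220 × 5000) = 0.89583
R(slip-ring assembly) = exp(−0.0000344 × 5000) = 0.84198
R(pitch drive inverter) = exp(−0.0000632 × 5000) = 0.72906
R(pitch motor) = exp(−0.00000984 × 5000) = 0.95199
Series (pitch controller and blade encoder): 0.86979 × 0.72217 = 0.62814
Parallel (slip-ring assembly, pitch drive inverter, and pitch motor): 1 − (1 − 0.84198)(1 − 0.72906)(1 − 0.95199) = 0.99794
Series (limit switch and [0.99794]): 0.89583 × 0.99794 = 0.89398
Parallel ([0.62814], battery backup unit, and [0.89398]): 1 − (1 − 0.62814)(1 − 0.86114)(1 − 0.89398) = 0.995

0.995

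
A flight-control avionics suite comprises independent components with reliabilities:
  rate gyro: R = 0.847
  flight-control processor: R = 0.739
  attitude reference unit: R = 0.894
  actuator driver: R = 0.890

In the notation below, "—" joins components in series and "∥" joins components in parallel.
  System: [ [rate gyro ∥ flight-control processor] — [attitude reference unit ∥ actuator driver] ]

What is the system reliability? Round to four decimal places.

Parallel (rate gyro and flight-control processor): 1 − (1 − 0.847000)(1 − 0.739000) = 0.960067
Parallel (attitude reference unit and actuator driver): 1 − (1 − 0.894000)(1 − 0.890000) = 0.988340
Series ([0.960067] and [0.988340]): 0.960067 × 0.988340 = 0.9489

0.9489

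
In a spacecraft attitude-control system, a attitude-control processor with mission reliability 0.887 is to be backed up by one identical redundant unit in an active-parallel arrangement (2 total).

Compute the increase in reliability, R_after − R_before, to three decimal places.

R_before = 0.887
R_after = 1 − (1 − 0.887)^2 = 0.987
ΔR = 0.987 − 0.887 = 0.100

0.100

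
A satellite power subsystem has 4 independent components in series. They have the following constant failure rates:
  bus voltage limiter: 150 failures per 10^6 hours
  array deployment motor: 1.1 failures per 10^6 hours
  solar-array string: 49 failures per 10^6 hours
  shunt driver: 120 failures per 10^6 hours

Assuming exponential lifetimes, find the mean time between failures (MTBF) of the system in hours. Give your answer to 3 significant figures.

Series of exponential components: λ_sys = Σ λ_i
λ_sys = 0.00015 + 0.0000011 + 0.000049 + 0.00012 = 3.2010e-04 /h
MTBF = 1 / λ_sys = 3120 h

3120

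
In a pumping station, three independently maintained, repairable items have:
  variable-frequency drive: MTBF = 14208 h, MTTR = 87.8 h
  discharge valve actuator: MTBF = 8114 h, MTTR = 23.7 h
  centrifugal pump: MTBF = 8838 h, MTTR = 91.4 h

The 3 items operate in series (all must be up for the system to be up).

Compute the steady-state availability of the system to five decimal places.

0.98082

A(variable-frequency drive) = MTBF/(MTBF+MTTR) = 14208/(14208+87.8) = 0.993858
A(discharge valve actuator) = MTBF/(MTBF+MTTR) = 8114/(8114+23.7) = 0.997088
A(centrifugal pump) = MTBF/(MTBF+MTTR) = 8838/(8838+91.4) = 0.989764
Series availability: 0.993858 × 0.997088 × 0.989764 = 0.98082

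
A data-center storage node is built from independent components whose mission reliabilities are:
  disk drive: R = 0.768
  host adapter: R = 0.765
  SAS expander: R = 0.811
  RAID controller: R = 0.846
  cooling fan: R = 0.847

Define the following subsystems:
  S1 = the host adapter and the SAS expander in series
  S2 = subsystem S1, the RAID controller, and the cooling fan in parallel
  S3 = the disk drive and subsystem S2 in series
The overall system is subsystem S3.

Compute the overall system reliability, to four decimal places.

Series (host adapter and SAS expander): 0.765000 × 0.811000 = 0.620415
Parallel ([0.620415], RAID controller, and cooling fan): 1 − (1 − 0.620415)(1 − 0.846000)(1 − 0.847000) = 0.991056
Series (disk drive and [0.991056]): 0.768000 × 0.991056 = 0.7611

0.7611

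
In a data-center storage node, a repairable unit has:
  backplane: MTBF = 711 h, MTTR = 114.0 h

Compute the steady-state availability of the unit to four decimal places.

A(backplane) = MTBF/(MTBF+MTTR) = 711/(711+114.0) = 0.8618

0.8618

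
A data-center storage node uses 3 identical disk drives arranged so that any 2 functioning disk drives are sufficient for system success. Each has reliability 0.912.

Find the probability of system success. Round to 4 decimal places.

0.9781

R = Σ_{i=2}^{3} C(3,i) p^i (1−p)^{3−i} with p = 0.912
C(3,2)·0.912^2·0.088^1 = 0.219580
C(3,3)·0.912^3·0.088^0 = 0.758551
Sum = 0.9781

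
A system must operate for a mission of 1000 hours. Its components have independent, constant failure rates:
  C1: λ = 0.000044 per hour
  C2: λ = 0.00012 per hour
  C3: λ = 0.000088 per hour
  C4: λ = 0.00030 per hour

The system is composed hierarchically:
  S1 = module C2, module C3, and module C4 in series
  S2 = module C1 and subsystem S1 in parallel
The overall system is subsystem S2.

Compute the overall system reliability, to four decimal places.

R(C1) = exp(−0.000044 × 1000) = 0.956954
R(C2) = exp(−0.00012 × 1000) = 0.886920
R(C3) = exp(−0.000088 × 1000) = 0.915761
R(C4) = exp(−0.00030 × 1000) = 0.740818
Series (C2, C3, and C4): 0.886920 × 0.915761 × 0.740818 = 0.601697
Parallel (C1 and [0.601697]): 1 − (1 − 0.956954)(1 − 0.601697) = 0.9829

0.9829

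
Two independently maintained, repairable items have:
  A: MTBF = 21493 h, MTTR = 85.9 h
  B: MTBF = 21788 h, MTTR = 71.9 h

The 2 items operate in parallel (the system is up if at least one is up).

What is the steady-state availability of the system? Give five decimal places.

0.99999

A(A) = MTBF/(MTBF+MTTR) = 21493/(21493+85.9) = 0.996019
A(B) = MTBF/(MTBF+MTTR) = 21788/(21788+71.9) = 0.996711
Parallel availability: 1 − (1 − 0.996019)(1 − 0.996711) = 0.99999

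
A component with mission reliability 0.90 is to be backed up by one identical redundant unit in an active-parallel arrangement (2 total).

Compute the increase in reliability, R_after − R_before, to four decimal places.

0.0900

R_before = 0.90
R_after = 1 − (1 − 0.90)^2 = 0.9900
ΔR = 0.9900 − 0.90 = 0.0900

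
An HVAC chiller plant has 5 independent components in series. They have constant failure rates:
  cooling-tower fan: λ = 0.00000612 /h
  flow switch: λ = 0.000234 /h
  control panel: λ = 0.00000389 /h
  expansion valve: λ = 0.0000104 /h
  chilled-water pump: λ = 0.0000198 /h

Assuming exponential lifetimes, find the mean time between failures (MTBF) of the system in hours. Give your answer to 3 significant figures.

3650

Series of exponential components: λ_sys = Σ λ_i
λ_sys = 0.00000612 + 0.000234 + 0.00000389 + 0.0000104 + 0.0000198 = 2.7421e-04 /h
MTBF = 1 / λ_sys = 3650 h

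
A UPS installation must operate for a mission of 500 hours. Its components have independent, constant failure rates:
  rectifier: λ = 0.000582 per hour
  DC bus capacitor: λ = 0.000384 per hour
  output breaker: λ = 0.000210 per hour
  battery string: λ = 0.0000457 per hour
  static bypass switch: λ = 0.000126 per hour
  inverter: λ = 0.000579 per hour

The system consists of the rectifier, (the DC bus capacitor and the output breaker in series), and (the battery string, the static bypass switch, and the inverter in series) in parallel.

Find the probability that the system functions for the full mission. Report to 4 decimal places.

0.9797

R(rectifier) = exp(−0.000582 × 500) = 0.747516
R(DC bus capacitor) = exp(−0.000384 × 500) = 0.825307
R(output breaker) = exp(−0.000210 × 500) = 0.900325
R(battery string) = exp(−0.0000457 × 500) = 0.977409
R(static bypass switch) = exp(−0.000126 × 500) = 0.938943
R(inverter) = exp(−0.000579 × 500) = 0.748638
Series (DC bus capacitor and output breaker): 0.825307 × 0.900325 = 0.743045
Series (battery string, static bypass switch, and inverter): 0.977409 × 0.938943 × 0.748638 = 0.687049
Parallel (rectifier, [0.743045], and [0.687049]): 1 − (1 − 0.747516)(1 − 0.743045)(1 − 0.687049) = 0.9797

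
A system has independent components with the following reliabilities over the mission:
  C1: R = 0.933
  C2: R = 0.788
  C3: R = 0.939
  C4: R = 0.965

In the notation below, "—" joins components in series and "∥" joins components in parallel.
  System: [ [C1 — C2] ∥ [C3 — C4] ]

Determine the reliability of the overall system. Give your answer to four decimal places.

Series (C1 and C2): 0.933000 × 0.788000 = 0.735204
Series (C3 and C4): 0.939000 × 0.965000 = 0.906135
Parallel ([0.735204] and [0.906135]): 1 − (1 − 0.735204)(1 − 0.906135) = 0.9751

0.9751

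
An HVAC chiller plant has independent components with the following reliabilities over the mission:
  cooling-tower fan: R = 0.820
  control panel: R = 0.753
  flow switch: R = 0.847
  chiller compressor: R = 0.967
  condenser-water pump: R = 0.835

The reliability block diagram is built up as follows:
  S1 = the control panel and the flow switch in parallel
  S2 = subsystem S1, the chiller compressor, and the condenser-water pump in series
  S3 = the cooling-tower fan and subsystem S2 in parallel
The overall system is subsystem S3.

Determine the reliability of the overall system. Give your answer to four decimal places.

0.9598

Parallel (control panel and flow switch): 1 − (1 − 0.753000)(1 − 0.847000) = 0.962209
Series ([0.962209], chiller compressor, and condenser-water pump): 0.962209 × 0.967000 × 0.835000 = 0.776931
Parallel (cooling-tower fan and [0.776931]): 1 − (1 − 0.820000)(1 − 0.776931) = 0.9598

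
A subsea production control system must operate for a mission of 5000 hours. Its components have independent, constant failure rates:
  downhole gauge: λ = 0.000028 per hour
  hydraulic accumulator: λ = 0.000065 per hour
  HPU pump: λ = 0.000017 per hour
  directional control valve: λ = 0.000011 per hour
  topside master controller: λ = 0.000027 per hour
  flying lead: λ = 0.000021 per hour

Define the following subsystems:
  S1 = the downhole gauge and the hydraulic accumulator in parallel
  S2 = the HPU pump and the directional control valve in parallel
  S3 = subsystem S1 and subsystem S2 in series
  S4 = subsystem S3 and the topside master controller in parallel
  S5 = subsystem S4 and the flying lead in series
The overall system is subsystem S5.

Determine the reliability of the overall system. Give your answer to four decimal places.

R(downhole gauge) = exp(−0.000028 × 5000) = 0.869358
R(hydraulic accumulator) = exp(−0.000065 × 5000) = 0.722527
R(HPU pump) = exp(−0.000017 × 5000) = 0.918512
R(directional control valve) = exp(−0.000011 × 5000) = 0.946485
R(topside master controller) = exp(−0.000027 × 5000) = 0.873716
R(flying lead) = exp(−0.000021 × 5000) = 0.900325
Parallel (downhole gauge and hydraulic accumulator): 1 − (1 − 0.869358)(1 − 0.722527) = 0.963750
Parallel (HPU pump and directional control valve): 1 − (1 − 0.918512)(1 − 0.946485) = 0.995639
Series ([0.963750] and [0.995639]): 0.963750 × 0.995639 = 0.959547
Parallel ([0.959547] and topside master controller): 1 − (1 − 0.959547)(1 − 0.873716) = 0.994891
Series ([0.994891] and flying lead): 0.994891 × 0.900325 = 0.8957

0.8957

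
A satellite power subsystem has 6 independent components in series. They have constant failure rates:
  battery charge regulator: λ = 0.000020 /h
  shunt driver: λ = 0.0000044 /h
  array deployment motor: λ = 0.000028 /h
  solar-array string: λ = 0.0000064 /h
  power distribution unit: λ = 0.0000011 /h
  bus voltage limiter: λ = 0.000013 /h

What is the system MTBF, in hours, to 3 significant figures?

13700

Series of exponential components: λ_sys = Σ λ_i
λ_sys = 0.000020 + 0.0000044 + 0.000028 + 0.0000064 + 0.0000011 + 0.000013 = 7.2900e-05 /h
MTBF = 1 / λ_sys = 13700 h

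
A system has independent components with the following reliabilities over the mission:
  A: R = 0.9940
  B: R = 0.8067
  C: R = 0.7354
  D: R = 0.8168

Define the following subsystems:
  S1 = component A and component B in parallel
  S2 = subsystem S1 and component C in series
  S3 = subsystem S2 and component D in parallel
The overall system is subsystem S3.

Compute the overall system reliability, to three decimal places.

0.951

Parallel (A and B): 1 − (1 − 0.99400)(1 − 0.80670) = 0.99884
Series ([0.99884] and C): 0.99884 × 0.73540 = 0.73455
Parallel ([0.73455] and D): 1 − (1 − 0.73455)(1 − 0.81680) = 0.951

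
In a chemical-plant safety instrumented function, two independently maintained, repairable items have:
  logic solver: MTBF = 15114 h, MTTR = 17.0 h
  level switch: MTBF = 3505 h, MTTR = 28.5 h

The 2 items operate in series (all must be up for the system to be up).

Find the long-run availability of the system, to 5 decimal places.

A(logic solver) = MTBF/(MTBF+MTTR) = 15114/(15114+17.0) = 0.998876
A(level switch) = MTBF/(MTBF+MTTR) = 3505/(3505+28.5) = 0.991934
Series availability: 0.998876 × 0.991934 = 0.99082

0.99082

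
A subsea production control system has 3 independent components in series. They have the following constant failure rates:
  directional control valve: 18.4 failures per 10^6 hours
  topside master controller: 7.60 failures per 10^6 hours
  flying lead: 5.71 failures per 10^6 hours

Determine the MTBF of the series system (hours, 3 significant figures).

31500

Series of exponential components: λ_sys = Σ λ_i
λ_sys = 0.0000184 + 0.00000760 + 0.00000571 = 3.1710e-05 /h
MTBF = 1 / λ_sys = 31500 h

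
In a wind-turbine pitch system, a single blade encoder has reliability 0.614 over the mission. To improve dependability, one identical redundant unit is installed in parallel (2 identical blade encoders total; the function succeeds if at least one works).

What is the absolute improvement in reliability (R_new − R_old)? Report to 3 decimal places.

R_before = 0.614
R_after = 1 − (1 − 0.614)^2 = 0.851
ΔR = 0.851 − 0.614 = 0.237

0.237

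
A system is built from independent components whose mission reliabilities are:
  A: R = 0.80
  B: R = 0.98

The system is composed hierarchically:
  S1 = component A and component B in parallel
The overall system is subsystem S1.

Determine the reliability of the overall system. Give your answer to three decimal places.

Parallel (A and B): 1 − (1 − 0.80000)(1 − 0.98000) = 0.996

0.996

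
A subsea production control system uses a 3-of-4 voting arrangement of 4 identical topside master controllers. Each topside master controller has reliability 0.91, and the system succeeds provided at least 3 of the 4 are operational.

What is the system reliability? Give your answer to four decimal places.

0.9570

R = Σ_{i=3}^{4} C(4,i) p^i (1−p)^{4−i} with p = 0.91
C(4,3)·0.91^3·0.09^1 = 0.271286
C(4,4)·0.91^4·0.09^0 = 0.685750
Sum = 0.9570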